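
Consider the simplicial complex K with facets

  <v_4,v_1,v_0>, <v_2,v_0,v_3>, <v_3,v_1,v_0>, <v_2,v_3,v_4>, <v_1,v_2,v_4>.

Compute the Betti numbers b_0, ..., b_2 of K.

b_0 = 1, b_1 = 1, b_2 = 0.

Take the total order v_0 < v_1 < v_2 < v_3 < v_4 on the vertex set. Then K (dimension 2) consists of the simplices:

  0-simplices (5): [v_0], [v_1], [v_2], [v_3], [v_4]
  1-simplices (10): [v_0,v_1], [v_0,v_2], [v_0,v_3], [v_0,v_4], [v_1,v_2], [v_1,v_3], [v_1,v_4], [v_2,v_3], [v_2,v_4], [v_3,v_4]
  2-simplices (5): [v_0,v_1,v_3], [v_0,v_1,v_4], [v_0,v_2,v_3], [v_1,v_2,v_4], [v_2,v_3,v_4]

giving chain groups C_0 ≅ Z^5, C_1 ≅ Z^10, C_2 ≅ Z^5.

The boundary map ∂_1: C_1 → C_0 sends each edge [p,q] (with p < q) to q − p.
The 5×10 boundary matrix has rank 4 and Smith normal form diag(1,1,1,1).

Boundary ∂_2: C_2 → C_1 acts by ∂[p,q,r] = [q,r] − [p,r] + [p,q]. For instance
  ∂[v_0,v_1,v_4] = [v_1,v_4] − [v_0,v_4] + [v_0,v_1],
  ∂[v_1,v_2,v_4] = [v_2,v_4] − [v_1,v_4] + [v_1,v_2].
The 10×5 boundary matrix has rank 5 and Smith normal form diag(1,1,1,1,1).

Now H_k = ker ∂_k / im ∂_{k+1}, so:

  H_0: rank C_0 − rank ∂_1 = 5 − 4 = 1, and the invariant factors of ∂_1 are all 1, so H_0 = Z.
  H_1: rank ker ∂_1 − rank ∂_2 = (10 − 4) − 5 = 1, and the invariant factors of ∂_2 are all 1, so H_1 = Z.
  H_2: rank ker ∂_2 − rank ∂_3 = (5 − 5) − 0 = 0, and there is no ∂_3, so H_2 = 0.

As a check, the Euler characteristic is 5 − 10 + 5 = 0, which agrees with 1 − 1 + 0 = 0.
(K is a triangulation of the Möbius band.)

Hence the Betti numbers are b_0 = 1, b_1 = 1, b_2 = 0.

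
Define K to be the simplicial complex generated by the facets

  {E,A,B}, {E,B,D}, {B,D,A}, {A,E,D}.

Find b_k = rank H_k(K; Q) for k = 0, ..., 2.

b_0 = 1, b_1 = 0, b_2 = 1.

Order the vertices as A < B < D < E. Listing each simplex with vertices in this order, K has dimension 2 with simplices:

  0-simplices (4): A, B, D, E
  1-simplices (6): AB, AD, AE, BD, BE, DE
  2-simplices (4): ABD, ABE, ADE, BDE

giving chain groups C_0 ≅ Z^4, C_1 ≅ Z^6, C_2 ≅ Z^4.

Boundary ∂_1: C_1 → C_0 maps an edge to its endpoints' difference, ∂[p,q] = q − p.
The resulting 4×6 matrix has rank 3, and its Smith normal form has invariant factors (1,1,1).

Boundary ∂_2: C_2 → C_1 maps a triangle to the signed sum of its edges. For instance
  ∂ABD = BD − AD + AB,
  ∂ABE = BE − AE + AB.
As a 6×4 matrix over Z this has rank 3, with invariant factors (1,1,1).

Reading off H_k = ker ∂_k / im ∂_{k+1}:

  H_0: rank C_0 − rank ∂_1 = 4 − 3 = 1, and the invariant factors of ∂_1 are all 1, so H_0 = Z.
  H_1: rank ker ∂_1 − rank ∂_2 = (6 − 3) − 3 = 0, and the invariant factors of ∂_2 are all 1, so H_1 = 0.
  H_2: rank ker ∂_2 − rank ∂_3 = (4 − 3) − 0 = 1, and there is no ∂_3, so H_2 = Z.

As a check, the Euler characteristic is 4 − 6 + 4 = 2, which agrees with 1 − 0 + 1 = 2.
(K is a triangulation of the 2-sphere S^2.)

Hence the Betti numbers are b_0 = 1, b_1 = 0, b_2 = 1.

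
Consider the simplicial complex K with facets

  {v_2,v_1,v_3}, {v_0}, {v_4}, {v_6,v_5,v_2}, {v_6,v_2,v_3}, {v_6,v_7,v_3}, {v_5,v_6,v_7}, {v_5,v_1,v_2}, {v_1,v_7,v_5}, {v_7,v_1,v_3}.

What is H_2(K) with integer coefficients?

H_2 = Z.

Take the total order v_0 < v_1 < v_2 < v_3 < v_4 < v_5 < v_6 < v_7 on the vertex set. Then K (dimension 2) consists of the simplices:

  0-simplices (8): [v_0], [v_1], [v_2], [v_3], [v_4], [v_5], [v_6], [v_7]
  1-simplices (12): [v_1,v_2], [v_1,v_3], [v_1,v_5], [v_1,v_7], [v_2,v_3], [v_2,v_5], [v_2,v_6], [v_3,v_6], [v_3,v_7], [v_5,v_6], [v_5,v_7], [v_6,v_7]
  2-simplices (8): [v_1,v_2,v_3], [v_1,v_2,v_5], [v_1,v_3,v_7], [v_1,v_5,v_7], [v_2,v_3,v_6], [v_2,v_5,v_6], [v_3,v_6,v_7], [v_5,v_6,v_7]

so the chain groups are C_0 ≅ Z^8, C_1 ≅ Z^12, C_2 ≅ Z^8.

The boundary map ∂_1: C_1 → C_0 is given by ∂[p,q] = [q] − [p].
The resulting 8×12 matrix has rank 5, and its Smith normal form has invariant factors (1,1,1,1,1).

∂_2: C_2 → C_1 maps a triangle to the signed sum of its edges. For instance
  ∂[v_5,v_6,v_7] = [v_6,v_7] − [v_5,v_7] + [v_5,v_6],
  ∂[v_2,v_5,v_6] = [v_5,v_6] − [v_2,v_6] + [v_2,v_5].
The resulting 12×8 matrix has rank 7, and its Smith normal form has invariant factors (1,1,1,1,1,1,1).

Reading off H_k = ker ∂_k / im ∂_{k+1}:

  H_2: rank ker ∂_2 − rank ∂_3 = (8 − 7) − 0 = 1, and there is no ∂_3, so H_2 = Z.

(K is a triangulation of the disjoint union of a set of 2 points and the 2-sphere S^2.)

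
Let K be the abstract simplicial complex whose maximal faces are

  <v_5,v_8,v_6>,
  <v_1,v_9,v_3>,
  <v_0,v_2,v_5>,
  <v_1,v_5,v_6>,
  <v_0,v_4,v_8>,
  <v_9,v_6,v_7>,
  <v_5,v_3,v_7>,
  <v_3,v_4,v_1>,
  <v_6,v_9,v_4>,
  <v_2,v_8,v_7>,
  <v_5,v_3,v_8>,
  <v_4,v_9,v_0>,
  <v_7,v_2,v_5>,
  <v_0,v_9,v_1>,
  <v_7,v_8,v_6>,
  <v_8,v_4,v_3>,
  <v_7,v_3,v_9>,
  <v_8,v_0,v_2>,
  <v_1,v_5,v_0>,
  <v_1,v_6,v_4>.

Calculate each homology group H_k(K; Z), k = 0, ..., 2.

H_0 ≅ Z,  H_1 ≅ Z ⊕ Z/2,  H_2 = 0.

Take the total order v_0 < v_1 < v_2 < v_3 < v_4 < v_5 < v_6 < v_7 < v_8 < v_9 on the vertex set. Then K (dimension 2) consists of the simplices:

  0-simplices (10): [v_0], [v_1], [v_2], [v_3], [v_4], [v_5], [v_6], [v_7], [v_8], [v_9]
  1-simplices (30): (30 of them)
  2-simplices (20): (20 of them)

giving chain groups C_0 ≅ Z^10, C_1 ≅ Z^30, C_2 ≅ Z^20.

The boundary map ∂_1: C_1 → C_0 maps an edge to its endpoints' difference, ∂[p,q] = q − p. For instance
  ∂[v_2,v_7] = [v_7] − [v_2].
The resulting 10×30 matrix has rank 9, and its Smith normal form has invariant factors (1,1,1,1,1,1,1,1,1).

∂_2: C_2 → C_1 maps a triangle to the signed sum of its edges. For instance
  ∂[v_6,v_7,v_8] = [v_7,v_8] − [v_6,v_8] + [v_6,v_7],
  ∂[v_1,v_5,v_6] = [v_5,v_6] − [v_1,v_6] + [v_1,v_5].
This gives a 30×20 integer matrix of rank 20; reducing to Smith normal form yields diagonal entries (1,1,1,1,1,1,1,1,1,1,1,1,1,1,1,1,1,1,1,2).

Computing H_k = (kernel of ∂_k) / (image of ∂_{k+1}):

  H_0: rank C_0 − rank ∂_1 = 10 − 9 = 1, and the invariant factors of ∂_1 are all 1, so H_0 ≅ Z.
  H_1: rank ker ∂_1 − rank ∂_2 = (30 − 9) − 20 = 1, and ∂_2 has invariant factor 2 > 1, so H_1 ≅ Z ⊕ Z/2.
  H_2: rank ker ∂_2 − rank ∂_3 = (20 − 20) − 0 = 0, and there is no ∂_3, so H_2 ≅ 0.

As a check, the Euler characteristic is 10 − 30 + 20 = 0, which agrees with 1 − 1 + 0 = 0.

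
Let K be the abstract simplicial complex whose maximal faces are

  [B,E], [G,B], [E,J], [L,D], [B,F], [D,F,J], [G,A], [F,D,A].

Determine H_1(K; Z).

K has 8 vertices, 11 edges, 2 triangles.
rank ∂_1 = 7, rank ∂_2 = 2 ⇒ b_1 = 11 − 7 − 2 = 2; all invariant factors of ∂_2 are 1 so no torsion. So H_1 ≅ Z^2.

H_1 = Z^2.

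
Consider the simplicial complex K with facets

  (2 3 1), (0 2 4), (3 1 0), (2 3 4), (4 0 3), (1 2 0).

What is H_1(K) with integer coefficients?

Fix the vertex order 0 < 1 < 2 < 3 < 4 and write every simplex with vertices in increasing order. Then dim K = 2 and the simplices of K are:

  0-simplices (5): [0], [1], [2], [3], [4]
  1-simplices (9): [0,1], [0,2], [0,3], [0,4], [1,2], [1,3], [2,3], [2,4], [3,4]
  2-simplices (6): [0,1,2], [0,1,3], [0,2,4], [0,3,4], [1,2,3], [2,3,4]

so the chain groups are C_0 ≅ Z^5, C_1 ≅ Z^9, C_2 ≅ Z^6.

Boundary ∂_1: C_1 → C_0 is given by ∂[p,q] = [q] − [p]. For instance
  ∂[0,1] = [1] − [0].
The 5×9 boundary matrix has rank 4 and Smith normal form diag(1,1,1,1).

∂_2: C_2 → C_1 sends each 2-simplex [p,q,r] to [q,r] − [p,r] + [p,q]. For instance
  ∂[0,3,4] = [3,4] − [0,4] + [0,3],
  ∂[0,1,3] = [1,3] − [0,3] + [0,1].
The resulting 9×6 matrix has rank 5, and its Smith normal form has invariant factors (1,1,1,1,1).

Reading off H_k = ker ∂_k / im ∂_{k+1}:

  H_1: rank ker ∂_1 − rank ∂_2 = (9 − 4) − 5 = 0, and the invariant factors of ∂_2 are all 1, so H_1 = 0.

H_1 = 0.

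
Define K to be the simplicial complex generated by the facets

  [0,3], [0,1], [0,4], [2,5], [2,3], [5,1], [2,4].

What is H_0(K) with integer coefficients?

H_0 = Z.

K has 6 vertices, 7 edges.
rank ∂_0 = 0, rank ∂_1 = 5 ⇒ b_0 = 6 − 0 − 5 = 1; all invariant factors of ∂_1 are 1 so no torsion. So H_0 = Z.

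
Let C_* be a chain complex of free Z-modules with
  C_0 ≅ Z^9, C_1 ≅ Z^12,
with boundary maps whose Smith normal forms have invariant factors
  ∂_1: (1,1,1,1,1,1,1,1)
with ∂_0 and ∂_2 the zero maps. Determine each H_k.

H_0: b_0 = 9 − 0 − 8 = 1; torsion from ∂_1 factors > 1: none. So H_0 = Z.
H_1: b_1 = 12 − 8 − 0 = 4; torsion from ∂_2 factors > 1: none. So H_1 = Z^4.

H_0 = Z,  H_1 = Z^4.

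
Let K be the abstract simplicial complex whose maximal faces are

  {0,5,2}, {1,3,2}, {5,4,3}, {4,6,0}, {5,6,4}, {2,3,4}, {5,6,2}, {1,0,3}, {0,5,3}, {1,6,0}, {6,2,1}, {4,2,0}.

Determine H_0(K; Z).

Fix the vertex order 0 < 1 < 2 < 3 < 4 < 5 < 6 and write every simplex with vertices in increasing order. Then dim K = 2 and the simplices of K are:

  0-simplices (7): [0], [1], [2], [3], [4], [5], [6]
  1-simplices (18): [0,1], [0,2], [0,3], [0,4], [0,5], [0,6], [1,2], [1,3], [1,6], [2,3], [2,4], [2,5], [2,6], [3,4], [3,5], [4,5], [4,6], [5,6]
  2-simplices (12): [0,1,3], [0,1,6], [0,2,4], [0,2,5], [0,3,5], [0,4,6], [1,2,3], [1,2,6], [2,3,4], [2,5,6], [3,4,5], [4,5,6]

giving chain groups C_0 ≅ Z^7, C_1 ≅ Z^18, C_2 ≅ Z^12.

The boundary map ∂_1: C_1 → C_0 maps an edge to its endpoints' difference, ∂[p,q] = q − p. For instance
  ∂[0,5] = [5] − [0].
This gives a 7×18 integer matrix of rank 6; reducing to Smith normal form yields diagonal entries (1,1,1,1,1,1).

Boundary ∂_2: C_2 → C_1 maps a triangle to the signed sum of its edges. For instance
  ∂[0,2,5] = [2,5] − [0,5] + [0,2],
  ∂[0,1,6] = [1,6] − [0,6] + [0,1].
As a 18×12 matrix over Z this has rank 12, with invariant factors (1,1,1,1,1,1,1,1,1,1,1,2).

Now H_k = ker ∂_k / im ∂_{k+1}, so:

  H_0: rank C_0 − rank ∂_1 = 7 − 6 = 1, and the invariant factors of ∂_1 are all 1, so H_0 = Z.

(K is a triangulation of the real projective plane RP^2.)

H_0 ≅ Z.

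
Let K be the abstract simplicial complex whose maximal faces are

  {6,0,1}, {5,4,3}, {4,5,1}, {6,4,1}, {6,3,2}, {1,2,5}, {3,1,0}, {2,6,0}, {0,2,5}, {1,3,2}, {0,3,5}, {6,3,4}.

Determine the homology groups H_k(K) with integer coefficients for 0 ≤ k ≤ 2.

H_0 ≅ Z,  H_1 ≅ Z/2,  H_2 = 0.

We work with the vertex ordering 0 < 1 < 2 < 3 < 4 < 5 < 6. The simplices of K, each written with vertices in increasing order, are:

  0-simplices (7): [0], [1], [2], [3], [4], [5], [6]
  1-simplices (18): [0,1], [0,2], [0,3], [0,5], [0,6], [1,2], [1,3], [1,4], [1,5], [1,6], [2,3], [2,5], [2,6], [3,4], [3,5], [3,6], [4,5], [4,6]
  2-simplices (12): [0,1,3], [0,1,6], [0,2,5], [0,2,6], [0,3,5], [1,2,3], [1,2,5], [1,4,5], [1,4,6], [2,3,6], [3,4,5], [3,4,6]

Hence C_0 ≅ Z^7, C_1 ≅ Z^18, C_2 ≅ Z^12.

Boundary ∂_1: C_1 → C_0 maps an edge to its endpoints' difference, ∂[p,q] = q − p.
As a 7×18 matrix over Z this has rank 6, with invariant factors (1,1,1,1,1,1).

∂_2: C_2 → C_1 sends each 2-simplex [p,q,r] to [q,r] − [p,r] + [p,q]. For instance
  ∂[2,3,6] = [3,6] − [2,6] + [2,3],
  ∂[3,4,6] = [4,6] − [3,6] + [3,4].
The 18×12 boundary matrix has rank 12 and Smith normal form diag(1,1,1,1,1,1,1,1,1,1,1,2).

Computing H_k = (kernel of ∂_k) / (image of ∂_{k+1}):

  H_0: rank C_0 − rank ∂_1 = 7 − 6 = 1, and the invariant factors of ∂_1 are all 1, so H_0 = Z.
  H_1: rank ker ∂_1 − rank ∂_2 = (18 − 6) − 12 = 0, and ∂_2 has invariant factor 2 > 1, so H_1 = Z/2.
  H_2: rank ker ∂_2 − rank ∂_3 = (12 − 12) − 0 = 0, and there is no ∂_3, so H_2 = 0.

As a check, the Euler characteristic is 7 − 18 + 12 = 1, which agrees with 1 − 0 + 0 = 1.
(K is a triangulation of the real projective plane RP^2.)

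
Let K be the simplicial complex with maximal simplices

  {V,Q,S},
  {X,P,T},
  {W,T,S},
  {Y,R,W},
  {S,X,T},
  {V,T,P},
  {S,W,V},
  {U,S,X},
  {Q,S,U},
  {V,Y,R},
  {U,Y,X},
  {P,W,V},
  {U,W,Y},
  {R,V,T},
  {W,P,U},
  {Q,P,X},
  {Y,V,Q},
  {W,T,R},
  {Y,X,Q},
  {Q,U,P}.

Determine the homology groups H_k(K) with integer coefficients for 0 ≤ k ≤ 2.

H_0 ≅ Z,  H_1 ≅ Z ⊕ Z/2Z,  H_2 = 0.

Order the vertices as P < Q < R < S < T < U < V < W < X < Y. Listing each simplex with vertices in this order, K has dimension 2 with simplices:

  0-simplices (10): P, Q, R, S, T, U, V, W, X, Y
  1-simplices (30): PQ, PT, PU, PV, PW, PX, QS, QU, QV, QX, QY, RT, RV, RW, RY, ST, SU, SV, SW, SX, TV, TW, TX, UW, UX, UY, VW, VY, WY, XY
  2-simplices (20): PQU, PQX, PTV, PTX, PUW, PVW, QSU, QSV, QVY, QXY, RTV, RTW, RVY, RWY, STW, STX, SUX, SVW, UWY, UXY

Hence C_0 ≅ Z^10, C_1 ≅ Z^30, C_2 ≅ Z^20.

∂_1: C_1 → C_0 maps an edge to its endpoints' difference, ∂[p,q] = q − p. For instance
  ∂UX = X − U.
The resulting 10×30 matrix has rank 9, and its Smith normal form has invariant factors (1,1,1,1,1,1,1,1,1).

Boundary ∂_2: C_2 → C_1 sends each 2-simplex [p,q,r] to [q,r] − [p,r] + [p,q]. For instance
  ∂UXY = XY − UY + UX,
  ∂STW = TW − SW + ST.
The resulting 30×20 matrix has rank 20, and its Smith normal form has invariant factors (1,1,1,1,1,1,1,1,1,1,1,1,1,1,1,1,1,1,1,2).

Reading off H_k = ker ∂_k / im ∂_{k+1}:

  H_0: rank C_0 − rank ∂_1 = 10 − 9 = 1, and the invariant factors of ∂_1 are all 1, so H_0 = Z.
  H_1: rank ker ∂_1 − rank ∂_2 = (30 − 9) − 20 = 1, and ∂_2 has invariant factor 2 > 1, so H_1 = Z ⊕ Z/2Z.
  H_2: rank ker ∂_2 − rank ∂_3 = (20 − 20) − 0 = 0, and there is no ∂_3, so H_2 = 0.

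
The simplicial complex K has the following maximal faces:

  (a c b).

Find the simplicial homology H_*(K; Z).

H_0 ≅ Z,  H_1 = 0,  H_2 = 0.

Take the total order a < b < c on the vertex set. Then K (dimension 2) consists of the simplices:

  0-simplices (3): a, b, c
  1-simplices (3): ab, ac, bc
  2-simplices (1): abc

Hence C_0 ≅ Z^3, C_1 ≅ Z^3, C_2 ≅ Z^1.

Boundary ∂_1: C_1 → C_0 is given by ∂[p,q] = [q] − [p]. For instance
  ∂ac = c − a.
This gives a 3×3 integer matrix of rank 2; reducing to Smith normal form yields diagonal entries (1,1).

∂_2: C_2 → C_1 acts by ∂[p,q,r] = [q,r] − [p,r] + [p,q]. For instance
  ∂abc = bc − ac + ab.
As a 3×1 matrix over Z this has rank 1, with invariant factors (1).

Now H_k = ker ∂_k / im ∂_{k+1}, so:

  H_0: rank C_0 − rank ∂_1 = 3 − 2 = 1, and the invariant factors of ∂_1 are all 1, so H_0 ≅ Z.
  H_1: rank ker ∂_1 − rank ∂_2 = (3 − 2) − 1 = 0, and the invariant factors of ∂_2 are all 1, so H_1 ≅ 0.
  H_2: rank ker ∂_2 − rank ∂_3 = (1 − 1) − 0 = 0, and there is no ∂_3, so H_2 ≅ 0.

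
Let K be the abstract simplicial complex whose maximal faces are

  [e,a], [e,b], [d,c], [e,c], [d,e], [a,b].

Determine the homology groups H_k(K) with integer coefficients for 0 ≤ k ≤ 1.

Take the total order a < b < c < d < e on the vertex set. Then K (dimension 1) consists of the simplices:

  0-simplices (5): a, b, c, d, e
  1-simplices (6): ab, ae, be, cd, ce, de

so the chain groups are C_0 ≅ Z^5, C_1 ≅ Z^6.

The boundary map ∂_1: C_1 → C_0 is given by ∂[p,q] = [q] − [p]. For instance
  ∂ae = e − a.
This gives a 5×6 integer matrix of rank 4; reducing to Smith normal form yields diagonal entries (1,1,1,1).

From H_k ≅ ker(∂_k) / im(∂_{k+1}) we obtain:

  H_0: rank C_0 − rank ∂_1 = 5 − 4 = 1, and the invariant factors of ∂_1 are all 1, so H_0 ≅ Z.
  H_1: rank ker ∂_1 − rank ∂_2 = (6 − 4) − 0 = 2, and there is no ∂_2, so H_1 ≅ Z^2.

As a check, the Euler characteristic is 5 − 6 = -1, which agrees with 1 − 2 = -1.

H_0 ≅ Z,  H_1 ≅ Z^2.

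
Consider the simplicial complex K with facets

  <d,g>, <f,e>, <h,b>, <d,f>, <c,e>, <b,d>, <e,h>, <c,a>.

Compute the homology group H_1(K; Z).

Take the total order a < b < c < d < e < f < g < h on the vertex set. Then K (dimension 1) consists of the simplices:

  0-simplices (8): a, b, c, d, e, f, g, h
  1-simplices (8): ac, bd, bh, ce, df, dg, ef, eh

giving chain groups C_0 ≅ Z^8, C_1 ≅ Z^8.

Boundary ∂_1: C_1 → C_0 is given by ∂[p,q] = [q] − [p]. For instance
  ∂df = f − d.
This gives a 8×8 integer matrix of rank 7; reducing to Smith normal form yields diagonal entries (1,1,1,1,1,1,1).

From H_k ≅ ker(∂_k) / im(∂_{k+1}) we obtain:

  H_1: rank ker ∂_1 − rank ∂_2 = (8 − 7) − 0 = 1, and there is no ∂_2, so H_1 = Z.

H_1 ≅ Z.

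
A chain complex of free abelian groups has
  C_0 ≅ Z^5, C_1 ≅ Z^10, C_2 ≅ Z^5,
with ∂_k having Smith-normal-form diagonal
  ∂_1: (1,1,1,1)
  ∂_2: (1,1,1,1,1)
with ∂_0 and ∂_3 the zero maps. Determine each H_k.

H_0 = Z,  H_1 = Z,  H_2 = 0.

H_0: b_0 = 5 − 0 − 4 = 1; torsion from ∂_1 factors > 1: none. So H_0 = Z.
H_1: b_1 = 10 − 4 − 5 = 1; torsion from ∂_2 factors > 1: none. So H_1 = Z.
H_2: b_2 = 5 − 5 − 0 = 0; torsion from ∂_3 factors > 1: none. So H_2 = 0.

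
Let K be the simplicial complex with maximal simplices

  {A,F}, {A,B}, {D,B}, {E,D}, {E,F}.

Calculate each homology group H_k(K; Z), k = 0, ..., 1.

H_0 = Z,  H_1 = Z.

K has 5 vertices, 5 edges.
rank ∂_0 = 0, rank ∂_1 = 4 ⇒ b_0 = 5 − 0 − 4 = 1; all invariant factors of ∂_1 are 1 so no torsion. So H_0 ≅ Z.
rank ∂_1 = 4, rank ∂_2 = 0 ⇒ b_1 = 5 − 4 − 0 = 1. So H_1 ≅ Z.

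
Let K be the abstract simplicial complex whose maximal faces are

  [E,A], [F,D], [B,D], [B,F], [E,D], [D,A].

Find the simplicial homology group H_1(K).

H_1 = Z^2.

Take the total order A < B < D < E < F on the vertex set. Then K (dimension 1) consists of the simplices:

  0-simplices (5): A, B, D, E, F
  1-simplices (6): AD, AE, BD, BF, DE, DF

Hence C_0 ≅ Z^5, C_1 ≅ Z^6.

Boundary ∂_1: C_1 → C_0 sends each edge [p,q] (with p < q) to q − p. For instance
  ∂AD = D − A.
The resulting 5×6 matrix has rank 4, and its Smith normal form has invariant factors (1,1,1,1).

Now H_k = ker ∂_k / im ∂_{k+1}, so:

  H_1: rank ker ∂_1 − rank ∂_2 = (6 − 4) − 0 = 2, and there is no ∂_2, so H_1 ≅ Z^2.

(K is a triangulation of a wedge of 2 circles.)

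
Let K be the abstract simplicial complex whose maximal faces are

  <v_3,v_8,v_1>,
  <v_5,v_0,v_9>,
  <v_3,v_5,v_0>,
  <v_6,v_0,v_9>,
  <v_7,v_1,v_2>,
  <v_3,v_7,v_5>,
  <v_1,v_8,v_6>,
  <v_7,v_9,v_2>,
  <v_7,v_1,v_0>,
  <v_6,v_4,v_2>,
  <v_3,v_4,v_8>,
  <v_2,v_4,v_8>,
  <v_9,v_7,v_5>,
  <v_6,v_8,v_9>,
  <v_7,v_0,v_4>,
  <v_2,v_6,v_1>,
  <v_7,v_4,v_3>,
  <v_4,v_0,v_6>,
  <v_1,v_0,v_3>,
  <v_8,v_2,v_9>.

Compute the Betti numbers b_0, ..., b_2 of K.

b_0 = 1, b_1 = 1, b_2 = 0.

Order the vertices as v_0 < v_1 < v_2 < v_3 < v_4 < v_5 < v_6 < v_7 < v_8 < v_9. Listing each simplex with vertices in this order, K has dimension 2 with simplices:

  0-simplices (10): [v_0], [v_1], [v_2], [v_3], [v_4], [v_5], [v_6], [v_7], [v_8], [v_9]
  1-simplices (30): (30 of them)
  2-simplices (20): (20 of them)

giving chain groups C_0 ≅ Z^10, C_1 ≅ Z^30, C_2 ≅ Z^20.

The boundary map ∂_1: C_1 → C_0 maps an edge to its endpoints' difference, ∂[p,q] = q − p.
The 10×30 boundary matrix has rank 9 and Smith normal form diag(1,1,1,1,1,1,1,1,1).

∂_2: C_2 → C_1 sends each 2-simplex [p,q,r] to [q,r] − [p,r] + [p,q]. For instance
  ∂[v_1,v_2,v_6] = [v_2,v_6] − [v_1,v_6] + [v_1,v_2],
  ∂[v_0,v_4,v_6] = [v_4,v_6] − [v_0,v_6] + [v_0,v_4].
This gives a 30×20 integer matrix of rank 20; reducing to Smith normal form yields diagonal entries (1,1,1,1,1,1,1,1,1,1,1,1,1,1,1,1,1,1,1,2).

Reading off H_k = ker ∂_k / im ∂_{k+1}:

  H_0: rank C_0 − rank ∂_1 = 10 − 9 = 1, and the invariant factors of ∂_1 are all 1, so H_0 = Z.
  H_1: rank ker ∂_1 − rank ∂_2 = (30 − 9) − 20 = 1, and ∂_2 has invariant factor 2 > 1, so H_1 = Z ⊕ Z/2.
  H_2: rank ker ∂_2 − rank ∂_3 = (20 − 20) − 0 = 0, and there is no ∂_3, so H_2 = 0.

As a check, the Euler characteristic is 10 − 30 + 20 = 0, which agrees with 1 − 1 + 0 = 0.

Hence the Betti numbers are b_0 = 1, b_1 = 1, b_2 = 0.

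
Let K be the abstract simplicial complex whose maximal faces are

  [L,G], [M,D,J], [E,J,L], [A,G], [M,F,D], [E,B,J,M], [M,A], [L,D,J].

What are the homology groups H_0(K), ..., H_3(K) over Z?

H_0 ≅ Z,  H_1 ≅ Z,  H_2 = 0,  H_3 = 0.

Fix the vertex order A < B < D < E < F < G < J < L < M and write every simplex with vertices in increasing order. Then dim K = 3 and the simplices of K are:

  0-simplices (9): A, B, D, E, F, G, J, L, M
  1-simplices (16): AG, AM, BE, BJ, BM, DF, DJ, DL, DM, EJ, EL, EM, FM, GL, JL, JM
  2-simplices (8): BEJ, BEM, BJM, DFM, DJL, DJM, EJL, EJM
  3-simplices (1): BEJM

giving chain groups C_0 ≅ Z^9, C_1 ≅ Z^16, C_2 ≅ Z^8, C_3 ≅ Z^1.

Boundary ∂_1: C_1 → C_0 sends each edge [p,q] (with p < q) to q − p.
The resulting 9×16 matrix has rank 8, and its Smith normal form has invariant factors (1,1,1,1,1,1,1,1).

∂_2: C_2 → C_1 acts by ∂[p,q,r] = [q,r] − [p,r] + [p,q]. For instance
  ∂BJM = JM − BM + BJ,
  ∂DJL = JL − DL + DJ.
The resulting 16×8 matrix has rank 7, and its Smith normal form has invariant factors (1,1,1,1,1,1,1).

The boundary map ∂_3: C_3 → C_2 sends each 3-simplex σ to the alternating sum Σ_i (−1)^i (σ with its i-th vertex removed). For instance
  ∂BEJM = EJM − BJM + BEM − BEJ.
The 8×1 boundary matrix has rank 1 and Smith normal form diag(1).

Computing H_k = (kernel of ∂_k) / (image of ∂_{k+1}):

  H_0: rank C_0 − rank ∂_1 = 9 − 8 = 1, and the invariant factors of ∂_1 are all 1, so H_0 ≅ Z.
  H_1: rank ker ∂_1 − rank ∂_2 = (16 − 8) − 7 = 1, and the invariant factors of ∂_2 are all 1, so H_1 ≅ Z.
  H_2: rank ker ∂_2 − rank ∂_3 = (8 − 7) − 1 = 0, and the invariant factors of ∂_3 are all 1, so H_2 ≅ 0.
  H_3: rank ker ∂_3 − rank ∂_4 = (1 − 1) − 0 = 0, and there is no ∂_4, so H_3 ≅ 0.

As a check, the Euler characteristic is 9 − 16 + 8 − 1 = 0, which agrees with 1 − 1 + 0 − 0 = 0.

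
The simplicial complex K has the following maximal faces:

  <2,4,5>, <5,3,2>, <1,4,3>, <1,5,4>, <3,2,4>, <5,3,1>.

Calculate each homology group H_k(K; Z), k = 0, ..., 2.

Fix the vertex order 1 < 2 < 3 < 4 < 5 and write every simplex with vertices in increasing order. Then dim K = 2 and the simplices of K are:

  0-simplices (5): [1], [2], [3], [4], [5]
  1-simplices (9): [1,3], [1,4], [1,5], [2,3], [2,4], [2,5], [3,4], [3,5], [4,5]
  2-simplices (6): [1,3,4], [1,3,5], [1,4,5], [2,3,4], [2,3,5], [2,4,5]

giving chain groups C_0 ≅ Z^5, C_1 ≅ Z^9, C_2 ≅ Z^6.

Boundary ∂_1: C_1 → C_0 sends each edge [p,q] (with p < q) to q − p.
The resulting 5×9 matrix has rank 4, and its Smith normal form has invariant factors (1,1,1,1).

The boundary map ∂_2: C_2 → C_1 sends each 2-simplex [p,q,r] to [q,r] − [p,r] + [p,q]. For instance
  ∂[1,3,5] = [3,5] − [1,5] + [1,3],
  ∂[2,3,4] = [3,4] − [2,4] + [2,3].
The 9×6 boundary matrix has rank 5 and Smith normal form diag(1,1,1,1,1).

Reading off H_k = ker ∂_k / im ∂_{k+1}:

  H_0: rank C_0 − rank ∂_1 = 5 − 4 = 1, and the invariant factors of ∂_1 are all 1, so H_0 = Z.
  H_1: rank ker ∂_1 − rank ∂_2 = (9 − 4) − 5 = 0, and the invariant factors of ∂_2 are all 1, so H_1 = 0.
  H_2: rank ker ∂_2 − rank ∂_3 = (6 − 5) − 0 = 1, and there is no ∂_3, so H_2 = Z.

H_0 = Z,  H_1 = 0,  H_2 = Z.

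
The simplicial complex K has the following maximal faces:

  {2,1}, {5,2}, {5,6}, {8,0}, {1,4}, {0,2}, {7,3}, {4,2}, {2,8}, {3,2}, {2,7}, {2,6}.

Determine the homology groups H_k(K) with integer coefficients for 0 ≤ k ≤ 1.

Fix the vertex order 0 < 1 < 2 < 3 < 4 < 5 < 6 < 7 < 8 and write every simplex with vertices in increasing order. Then dim K = 1 and the simplices of K are:

  0-simplices (9): [0], [1], [2], [3], [4], [5], [6], [7], [8]
  1-simplices (12): [0,2], [0,8], [1,2], [1,4], [2,3], [2,4], [2,5], [2,6], [2,7], [2,8], [3,7], [5,6]

so the chain groups are C_0 ≅ Z^9, C_1 ≅ Z^12.

∂_1: C_1 → C_0 is given by ∂[p,q] = [q] − [p].
This gives a 9×12 integer matrix of rank 8; reducing to Smith normal form yields diagonal entries (1,1,1,1,1,1,1,1).

Now H_k = ker ∂_k / im ∂_{k+1}, so:

  H_0: rank C_0 − rank ∂_1 = 9 − 8 = 1, and the invariant factors of ∂_1 are all 1, so H_0 = Z.
  H_1: rank ker ∂_1 − rank ∂_2 = (12 − 8) − 0 = 4, and there is no ∂_2, so H_1 = Z^4.

(K is a triangulation of a wedge of 4 circles.)

H_0 ≅ Z,  H_1 ≅ Z^4.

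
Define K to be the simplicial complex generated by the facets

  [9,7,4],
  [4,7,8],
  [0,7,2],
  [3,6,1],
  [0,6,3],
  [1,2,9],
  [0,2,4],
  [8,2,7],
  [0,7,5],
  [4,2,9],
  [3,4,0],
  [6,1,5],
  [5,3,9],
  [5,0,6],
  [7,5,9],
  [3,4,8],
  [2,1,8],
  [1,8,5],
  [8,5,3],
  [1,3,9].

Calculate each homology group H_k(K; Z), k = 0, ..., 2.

Take the total order 0 < 1 < 2 < 3 < 4 < 5 < 6 < 7 < 8 < 9 on the vertex set. Then K (dimension 2) consists of the simplices:

  0-simplices (10): [0], [1], [2], [3], [4], [5], [6], [7], [8], [9]
  1-simplices (30): (30 of them)
  2-simplices (20): (20 of them)

so the chain groups are C_0 ≅ Z^10, C_1 ≅ Z^30, C_2 ≅ Z^20.

Boundary ∂_1: C_1 → C_0 is given by ∂[p,q] = [q] − [p].
This gives a 10×30 integer matrix of rank 9; reducing to Smith normal form yields diagonal entries (1,1,1,1,1,1,1,1,1).

The boundary map ∂_2: C_2 → C_1 sends each 2-simplex [p,q,r] to [q,r] − [p,r] + [p,q]. For instance
  ∂[3,5,8] = [5,8] − [3,8] + [3,5],
  ∂[2,7,8] = [7,8] − [2,8] + [2,7].
The resulting 30×20 matrix has rank 20, and its Smith normal form has invariant factors (1,1,1,1,1,1,1,1,1,1,1,1,1,1,1,1,1,1,1,2).

From H_k ≅ ker(∂_k) / im(∂_{k+1}) we obtain:

  H_0: rank C_0 − rank ∂_1 = 10 − 9 = 1, and the invariant factors of ∂_1 are all 1, so H_0 = Z.
  H_1: rank ker ∂_1 − rank ∂_2 = (30 − 9) − 20 = 1, and ∂_2 has invariant factor 2 > 1, so H_1 = Z ⊕ Z/2Z.
  H_2: rank ker ∂_2 − rank ∂_3 = (20 − 20) − 0 = 0, and there is no ∂_3, so H_2 = 0.

(K is a triangulation of the Klein bottle.)

H_0 = Z,  H_1 = Z ⊕ Z/2Z,  H_2 = 0.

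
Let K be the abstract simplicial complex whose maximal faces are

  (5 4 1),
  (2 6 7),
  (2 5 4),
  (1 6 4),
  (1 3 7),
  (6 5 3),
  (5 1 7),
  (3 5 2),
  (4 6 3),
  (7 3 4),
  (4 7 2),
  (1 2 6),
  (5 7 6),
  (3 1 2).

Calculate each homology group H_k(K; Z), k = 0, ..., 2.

K has 7 vertices, 21 edges, 14 triangles.
rank ∂_0 = 0, rank ∂_1 = 6 ⇒ b_0 = 7 − 0 − 6 = 1; all invariant factors of ∂_1 are 1 so no torsion. So H_0 = Z.
rank ∂_1 = 6, rank ∂_2 = 13 ⇒ b_1 = 21 − 6 − 13 = 2; all invariant factors of ∂_2 are 1 so no torsion. So H_1 = Z^2.
rank ∂_2 = 13, rank ∂_3 = 0 ⇒ b_2 = 14 − 13 − 0 = 1. So H_2 = Z.

H_0 ≅ Z,  H_1 ≅ Z^2,  H_2 ≅ Z.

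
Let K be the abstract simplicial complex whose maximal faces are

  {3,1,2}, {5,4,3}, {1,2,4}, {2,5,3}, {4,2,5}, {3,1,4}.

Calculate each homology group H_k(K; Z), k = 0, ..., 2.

H_0 = Z,  H_1 = 0,  H_2 = Z.

K has 5 vertices, 9 edges, 6 triangles.
rank ∂_0 = 0, rank ∂_1 = 4 ⇒ b_0 = 5 − 0 − 4 = 1; all invariant factors of ∂_1 are 1 so no torsion. So H_0 ≅ Z.
rank ∂_1 = 4, rank ∂_2 = 5 ⇒ b_1 = 9 − 4 − 5 = 0; all invariant factors of ∂_2 are 1 so no torsion. So H_1 ≅ 0.
rank ∂_2 = 5, rank ∂_3 = 0 ⇒ b_2 = 6 − 5 − 0 = 1. So H_2 ≅ Z.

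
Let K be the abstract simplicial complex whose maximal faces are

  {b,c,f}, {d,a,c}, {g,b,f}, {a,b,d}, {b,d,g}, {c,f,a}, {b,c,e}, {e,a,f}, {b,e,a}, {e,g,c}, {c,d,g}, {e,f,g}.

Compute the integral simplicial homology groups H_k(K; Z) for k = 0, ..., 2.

Fix the vertex order a < b < c < d < e < f < g and write every simplex with vertices in increasing order. Then dim K = 2 and the simplices of K are:

  0-simplices (7): a, b, c, d, e, f, g
  1-simplices (18): ab, ac, ad, ae, af, bc, bd, be, bf, bg, cd, ce, cf, cg, dg, ef, eg, fg
  2-simplices (12): abd, abe, acd, acf, aef, bce, bcf, bdg, bfg, cdg, ceg, efg

giving chain groups C_0 ≅ Z^7, C_1 ≅ Z^18, C_2 ≅ Z^12.

Boundary ∂_1: C_1 → C_0 is given by ∂[p,q] = [q] − [p]. For instance
  ∂eg = g − e.
The resulting 7×18 matrix has rank 6, and its Smith normal form has invariant factors (1,1,1,1,1,1).

The boundary map ∂_2: C_2 → C_1 maps a triangle to the signed sum of its edges. For instance
  ∂bce = ce − be + bc,
  ∂cdg = dg − cg + cd.
This gives a 18×12 integer matrix of rank 12; reducing to Smith normal form yields diagonal entries (1,1,1,1,1,1,1,1,1,1,1,2).

Now H_k = ker ∂_k / im ∂_{k+1}, so:

  H_0: rank C_0 − rank ∂_1 = 7 − 6 = 1, and the invariant factors of ∂_1 are all 1, so H_0 ≅ Z.
  H_1: rank ker ∂_1 − rank ∂_2 = (18 − 6) − 12 = 0, and ∂_2 has invariant factor 2 > 1, so H_1 ≅ Z/2Z.
  H_2: rank ker ∂_2 − rank ∂_3 = (12 − 12) − 0 = 0, and there is no ∂_3, so H_2 ≅ 0.

H_0 ≅ Z,  H_1 ≅ Z/2Z,  H_2 = 0.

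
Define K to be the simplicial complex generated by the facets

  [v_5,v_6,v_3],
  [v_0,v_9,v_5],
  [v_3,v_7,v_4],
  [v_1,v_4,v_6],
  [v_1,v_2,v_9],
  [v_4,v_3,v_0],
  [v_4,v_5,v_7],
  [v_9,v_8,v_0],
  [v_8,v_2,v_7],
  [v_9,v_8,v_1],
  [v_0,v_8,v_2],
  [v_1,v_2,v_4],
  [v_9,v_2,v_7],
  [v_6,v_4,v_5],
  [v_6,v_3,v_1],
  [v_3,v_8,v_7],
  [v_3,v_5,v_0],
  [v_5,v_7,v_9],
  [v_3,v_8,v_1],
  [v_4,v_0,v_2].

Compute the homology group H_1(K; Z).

We work with the vertex ordering v_0 < v_1 < v_2 < v_3 < v_4 < v_5 < v_6 < v_7 < v_8 < v_9. The simplices of K, each written with vertices in increasing order, are:

  0-simplices (10): [v_0], [v_1], [v_2], [v_3], [v_4], [v_5], [v_6], [v_7], [v_8], [v_9]
  1-simplices (30): (30 of them)
  2-simplices (20): (20 of them)

Hence C_0 ≅ Z^10, C_1 ≅ Z^30, C_2 ≅ Z^20.

∂_1: C_1 → C_0 is given by ∂[p,q] = [q] − [p].
This gives a 10×30 integer matrix of rank 9; reducing to Smith normal form yields diagonal entries (1,1,1,1,1,1,1,1,1).

Boundary ∂_2: C_2 → C_1 acts by ∂[p,q,r] = [q,r] − [p,r] + [p,q]. For instance
  ∂[v_1,v_8,v_9] = [v_8,v_9] − [v_1,v_9] + [v_1,v_8],
  ∂[v_0,v_8,v_9] = [v_8,v_9] − [v_0,v_9] + [v_0,v_8].
This gives a 30×20 integer matrix of rank 20; reducing to Smith normal form yields diagonal entries (1,1,1,1,1,1,1,1,1,1,1,1,1,1,1,1,1,1,1,2).

Reading off H_k = ker ∂_k / im ∂_{k+1}:

  H_1: rank ker ∂_1 − rank ∂_2 = (30 − 9) − 20 = 1, and ∂_2 has invariant factor 2 > 1, so H_1 = Z ⊕ Z_2.

H_1 ≅ Z ⊕ Z_2.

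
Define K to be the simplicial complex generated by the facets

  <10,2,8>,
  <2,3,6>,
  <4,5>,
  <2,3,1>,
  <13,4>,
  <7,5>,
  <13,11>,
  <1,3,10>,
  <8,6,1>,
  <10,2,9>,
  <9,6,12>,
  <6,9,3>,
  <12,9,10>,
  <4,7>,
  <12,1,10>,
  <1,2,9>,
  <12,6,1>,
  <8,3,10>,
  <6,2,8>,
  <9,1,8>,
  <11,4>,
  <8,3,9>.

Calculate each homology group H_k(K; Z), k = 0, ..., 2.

H_0 ≅ Z^2,  H_1 ≅ Z^4,  H_2 ≅ Z.

Fix the vertex order 1 < 2 < 3 < 4 < 5 < 6 < 7 < 8 < 9 < 10 < 11 < 12 < 13 and write every simplex with vertices in increasing order. Then dim K = 2 and the simplices of K are:

  0-simplices (13): [1], [2], [3], [4], [5], [6], [7], [8], [9], [10], [11], [12], [13]
  1-simplices (30): (30 of them)
  2-simplices (16): [1,2,3], [1,2,9], [1,3,10], [1,6,8], [1,6,12], [1,8,9], [1,10,12], [2,3,6], [2,6,8], [2,8,10], [2,9,10], [3,6,9], [3,8,9], [3,8,10], [6,9,12], [9,10,12]

Hence C_0 ≅ Z^13, C_1 ≅ Z^30, C_2 ≅ Z^16.

Boundary ∂_1: C_1 → C_0 sends each edge [p,q] (with p < q) to q − p.
The 13×30 boundary matrix has rank 11 and Smith normal form diag(1,1,1,1,1,1,1,1,1,1,1).

The boundary map ∂_2: C_2 → C_1 sends each 2-simplex [p,q,r] to [q,r] − [p,r] + [p,q]. For instance
  ∂[1,6,12] = [6,12] − [1,12] + [1,6],
  ∂[3,8,10] = [8,10] − [3,10] + [3,8].
The resulting 30×16 matrix has rank 15, and its Smith normal form has invariant factors (1,1,1,1,1,1,1,1,1,1,1,1,1,1,1).

Computing H_k = (kernel of ∂_k) / (image of ∂_{k+1}):

  H_0: rank C_0 − rank ∂_1 = 13 − 11 = 2, and the invariant factors of ∂_1 are all 1, so H_0 = Z^2.
  H_1: rank ker ∂_1 − rank ∂_2 = (30 − 11) − 15 = 4, and the invariant factors of ∂_2 are all 1, so H_1 = Z^4.
  H_2: rank ker ∂_2 − rank ∂_3 = (16 − 15) − 0 = 1, and there is no ∂_3, so H_2 = Z.

As a check, the Euler characteristic is 13 − 30 + 16 = -1, which agrees with 2 − 4 + 1 = -1.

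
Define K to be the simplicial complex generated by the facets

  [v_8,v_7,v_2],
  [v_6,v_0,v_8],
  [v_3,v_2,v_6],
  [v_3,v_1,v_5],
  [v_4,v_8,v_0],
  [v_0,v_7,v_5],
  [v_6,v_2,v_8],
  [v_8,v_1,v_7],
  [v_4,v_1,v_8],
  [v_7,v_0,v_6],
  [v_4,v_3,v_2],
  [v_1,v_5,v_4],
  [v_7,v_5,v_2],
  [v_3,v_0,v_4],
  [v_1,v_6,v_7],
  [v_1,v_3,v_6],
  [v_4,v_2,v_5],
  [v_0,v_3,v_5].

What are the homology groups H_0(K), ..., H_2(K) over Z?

H_0 = Z,  H_1 = Z ⊕ Z_2,  H_2 = 0.

Fix the vertex order v_0 < v_1 < v_2 < v_3 < v_4 < v_5 < v_6 < v_7 < v_8 and write every simplex with vertices in increasing order. Then dim K = 2 and the simplices of K are:

  0-simplices (9): [v_0], [v_1], [v_2], [v_3], [v_4], [v_5], [v_6], [v_7], [v_8]
  1-simplices (27): (27 of them)
  2-simplices (18): (18 of them)

giving chain groups C_0 ≅ Z^9, C_1 ≅ Z^27, C_2 ≅ Z^18.

The boundary map ∂_1: C_1 → C_0 is given by ∂[p,q] = [q] − [p].
This gives a 9×27 integer matrix of rank 8; reducing to Smith normal form yields diagonal entries (1,1,1,1,1,1,1,1).

∂_2: C_2 → C_1 acts by ∂[p,q,r] = [q,r] − [p,r] + [p,q]. For instance
  ∂[v_0,v_4,v_8] = [v_4,v_8] − [v_0,v_8] + [v_0,v_4],
  ∂[v_0,v_3,v_5] = [v_3,v_5] − [v_0,v_5] + [v_0,v_3].
This gives a 27×18 integer matrix of rank 18; reducing to Smith normal form yields diagonal entries (1,1,1,1,1,1,1,1,1,1,1,1,1,1,1,1,1,2).

From H_k ≅ ker(∂_k) / im(∂_{k+1}) we obtain:

  H_0: rank C_0 − rank ∂_1 = 9 − 8 = 1, and the invariant factors of ∂_1 are all 1, so H_0 ≅ Z.
  H_1: rank ker ∂_1 − rank ∂_2 = (27 − 8) − 18 = 1, and ∂_2 has invariant factor 2 > 1, so H_1 ≅ Z ⊕ Z_2.
  H_2: rank ker ∂_2 − rank ∂_3 = (18 − 18) − 0 = 0, and there is no ∂_3, so H_2 ≅ 0.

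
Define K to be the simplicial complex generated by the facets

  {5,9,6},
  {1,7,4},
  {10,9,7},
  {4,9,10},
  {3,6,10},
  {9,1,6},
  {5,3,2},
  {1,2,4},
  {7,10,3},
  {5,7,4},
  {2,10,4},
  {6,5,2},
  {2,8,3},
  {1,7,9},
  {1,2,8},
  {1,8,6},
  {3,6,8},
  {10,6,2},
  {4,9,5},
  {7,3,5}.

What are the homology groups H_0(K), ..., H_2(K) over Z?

H_0 ≅ Z,  H_1 ≅ Z ⊕ Z/2,  H_2 = 0.

Order the vertices as 1 < 2 < 3 < 4 < 5 < 6 < 7 < 8 < 9 < 10. Listing each simplex with vertices in this order, K has dimension 2 with simplices:

  0-simplices (10): [1], [2], [3], [4], [5], [6], [7], [8], [9], [10]
  1-simplices (30): (30 of them)
  2-simplices (20): (20 of them)

Hence C_0 ≅ Z^10, C_1 ≅ Z^30, C_2 ≅ Z^20.

∂_1: C_1 → C_0 maps an edge to its endpoints' difference, ∂[p,q] = q − p.
The resulting 10×30 matrix has rank 9, and its Smith normal form has invariant factors (1,1,1,1,1,1,1,1,1).

Boundary ∂_2: C_2 → C_1 sends each 2-simplex [p,q,r] to [q,r] − [p,r] + [p,q]. For instance
  ∂[1,2,4] = [2,4] − [1,4] + [1,2],
  ∂[1,6,8] = [6,8] − [1,8] + [1,6].
This gives a 30×20 integer matrix of rank 20; reducing to Smith normal form yields diagonal entries (1,1,1,1,1,1,1,1,1,1,1,1,1,1,1,1,1,1,1,2).

From H_k ≅ ker(∂_k) / im(∂_{k+1}) we obtain:

  H_0: rank C_0 − rank ∂_1 = 10 − 9 = 1, and the invariant factors of ∂_1 are all 1, so H_0 = Z.
  H_1: rank ker ∂_1 − rank ∂_2 = (30 − 9) − 20 = 1, and ∂_2 has invariant factor 2 > 1, so H_1 = Z ⊕ Z/2.
  H_2: rank ker ∂_2 − rank ∂_3 = (20 − 20) − 0 = 0, and there is no ∂_3, so H_2 = 0.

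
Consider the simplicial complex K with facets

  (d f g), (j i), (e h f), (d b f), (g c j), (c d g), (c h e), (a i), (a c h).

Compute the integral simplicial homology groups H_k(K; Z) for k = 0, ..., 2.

Order the vertices as a < b < c < d < e < f < g < h < i < j. Listing each simplex with vertices in this order, K has dimension 2 with simplices:

  0-simplices (10): a, b, c, d, e, f, g, h, i, j
  1-simplices (18): ac, ah, ai, bd, bf, cd, ce, cg, ch, cj, df, dg, ef, eh, fg, fh, gj, ij
  2-simplices (7): ach, bdf, cdg, ceh, cgj, dfg, efh

giving chain groups C_0 ≅ Z^10, C_1 ≅ Z^18, C_2 ≅ Z^7.

The boundary map ∂_1: C_1 → C_0 maps an edge to its endpoints' difference, ∂[p,q] = q − p.
The resulting 10×18 matrix has rank 9, and its Smith normal form has invariant factors (1,1,1,1,1,1,1,1,1).

Boundary ∂_2: C_2 → C_1 maps a triangle to the signed sum of its edges. For instance
  ∂dfg = fg − dg + df,
  ∂cgj = gj − cj + cg.
This gives a 18×7 integer matrix of rank 7; reducing to Smith normal form yields diagonal entries (1,1,1,1,1,1,1).

Now H_k = ker ∂_k / im ∂_{k+1}, so:

  H_0: rank C_0 − rank ∂_1 = 10 − 9 = 1, and the invariant factors of ∂_1 are all 1, so H_0 = Z.
  H_1: rank ker ∂_1 − rank ∂_2 = (18 − 9) − 7 = 2, and the invariant factors of ∂_2 are all 1, so H_1 = Z^2.
  H_2: rank ker ∂_2 − rank ∂_3 = (7 − 7) − 0 = 0, and there is no ∂_3, so H_2 = 0.

H_0 = Z,  H_1 = Z^2,  H_2 = 0.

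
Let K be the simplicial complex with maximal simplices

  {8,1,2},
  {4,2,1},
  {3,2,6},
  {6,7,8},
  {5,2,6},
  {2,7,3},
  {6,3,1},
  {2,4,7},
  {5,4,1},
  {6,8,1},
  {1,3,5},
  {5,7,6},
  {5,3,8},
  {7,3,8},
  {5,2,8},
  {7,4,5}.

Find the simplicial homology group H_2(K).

H_2 = Z.

Order the vertices as 1 < 2 < 3 < 4 < 5 < 6 < 7 < 8. Listing each simplex with vertices in this order, K has dimension 2 with simplices:

  0-simplices (8): [1], [2], [3], [4], [5], [6], [7], [8]
  1-simplices (24): (24 of them)
  2-simplices (16): [1,2,4], [1,2,8], [1,3,5], [1,3,6], [1,4,5], [1,6,8], [2,3,6], [2,3,7], [2,4,7], [2,5,6], [2,5,8], [3,5,8], [3,7,8], [4,5,7], [5,6,7], [6,7,8]

so the chain groups are C_0 ≅ Z^8, C_1 ≅ Z^24, C_2 ≅ Z^16.

Boundary ∂_1: C_1 → C_0 sends each edge [p,q] (with p < q) to q − p. For instance
  ∂[4,5] = [5] − [4].
As a 8×24 matrix over Z this has rank 7, with invariant factors (1,1,1,1,1,1,1).

The boundary map ∂_2: C_2 → C_1 maps a triangle to the signed sum of its edges. For instance
  ∂[6,7,8] = [7,8] − [6,8] + [6,7],
  ∂[1,2,8] = [2,8] − [1,8] + [1,2].
The resulting 24×16 matrix has rank 15, and its Smith normal form has invariant factors (1,1,1,1,1,1,1,1,1,1,1,1,1,1,1).

From H_k ≅ ker(∂_k) / im(∂_{k+1}) we obtain:

  H_2: rank ker ∂_2 − rank ∂_3 = (16 − 15) − 0 = 1, and there is no ∂_3, so H_2 ≅ Z.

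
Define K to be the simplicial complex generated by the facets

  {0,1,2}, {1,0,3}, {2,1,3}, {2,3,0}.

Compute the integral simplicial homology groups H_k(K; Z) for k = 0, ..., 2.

Order the vertices as 0 < 1 < 2 < 3. Listing each simplex with vertices in this order, K has dimension 2 with simplices:

  0-simplices (4): [0], [1], [2], [3]
  1-simplices (6): [0,1], [0,2], [0,3], [1,2], [1,3], [2,3]
  2-simplices (4): [0,1,2], [0,1,3], [0,2,3], [1,2,3]

giving chain groups C_0 ≅ Z^4, C_1 ≅ Z^6, C_2 ≅ Z^4.

∂_1: C_1 → C_0 is given by ∂[p,q] = [q] − [p]. For instance
  ∂[1,3] = [3] − [1].
As a 4×6 matrix over Z this has rank 3, with invariant factors (1,1,1).

Boundary ∂_2: C_2 → C_1 maps a triangle to the signed sum of its edges. For instance
  ∂[0,1,3] = [1,3] − [0,3] + [0,1],
  ∂[1,2,3] = [2,3] − [1,3] + [1,2].
As a 6×4 matrix over Z this has rank 3, with invariant factors (1,1,1).

Computing H_k = (kernel of ∂_k) / (image of ∂_{k+1}):

  H_0: rank C_0 − rank ∂_1 = 4 − 3 = 1, and the invariant factors of ∂_1 are all 1, so H_0 ≅ Z.
  H_1: rank ker ∂_1 − rank ∂_2 = (6 − 3) − 3 = 0, and the invariant factors of ∂_2 are all 1, so H_1 ≅ 0.
  H_2: rank ker ∂_2 − rank ∂_3 = (4 − 3) − 0 = 1, and there is no ∂_3, so H_2 ≅ Z.

As a check, the Euler characteristic is 4 − 6 + 4 = 2, which agrees with 1 − 0 + 1 = 2.
(K is a triangulation of the 2-sphere S^2.)

H_0 ≅ Z,  H_1 = 0,  H_2 ≅ Z.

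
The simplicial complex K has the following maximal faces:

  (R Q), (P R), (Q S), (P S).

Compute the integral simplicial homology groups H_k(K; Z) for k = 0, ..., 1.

Take the total order P < Q < R < S on the vertex set. Then K (dimension 1) consists of the simplices:

  0-simplices (4): P, Q, R, S
  1-simplices (4): PR, PS, QR, QS

Hence C_0 ≅ Z^4, C_1 ≅ Z^4.

∂_1: C_1 → C_0 is given by ∂[p,q] = [q] − [p]. For instance
  ∂QS = S − Q.
The resulting 4×4 matrix has rank 3, and its Smith normal form has invariant factors (1,1,1).

Now H_k = ker ∂_k / im ∂_{k+1}, so:

  H_0: rank C_0 − rank ∂_1 = 4 − 3 = 1, and the invariant factors of ∂_1 are all 1, so H_0 ≅ Z.
  H_1: rank ker ∂_1 − rank ∂_2 = (4 − 3) − 0 = 1, and there is no ∂_2, so H_1 ≅ Z.

H_0 = Z,  H_1 = Z.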